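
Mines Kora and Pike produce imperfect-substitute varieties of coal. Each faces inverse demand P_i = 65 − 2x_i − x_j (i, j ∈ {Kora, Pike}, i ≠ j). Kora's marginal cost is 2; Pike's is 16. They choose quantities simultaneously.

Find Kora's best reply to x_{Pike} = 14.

Mine Kora's profit: π = x_{Kora}(65 − 2x_{Kora} − x_{Pike}) − 2x_{Kora}.
∂π/∂x_{Kora} = 63 − 4x_{Kora} − x_{Pike} = 0 ⇒ x_{Kora} = 15.75 − 0.25x_{Pike}.
At x_{Pike} = 14: x_{Kora} = 15.75 − 0.25·14 = 12.25.

12.25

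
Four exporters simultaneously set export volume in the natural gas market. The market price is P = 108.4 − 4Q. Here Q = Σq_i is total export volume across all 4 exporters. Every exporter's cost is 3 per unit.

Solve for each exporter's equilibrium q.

A representative exporter's profit is π_i = q_i(108.4 − 4Q) − 3q_i, with Q = q_i + Σ_{j≠i} q_j.
First-order condition: 105.4 − 8q_i − 4Σ_{j≠i} q_j = 0.
Imposing symmetry (q_j = q for all j) turns Σ_{j≠i} q_j into 3q, so 105.4 = 20q and q = 5.27.

5.27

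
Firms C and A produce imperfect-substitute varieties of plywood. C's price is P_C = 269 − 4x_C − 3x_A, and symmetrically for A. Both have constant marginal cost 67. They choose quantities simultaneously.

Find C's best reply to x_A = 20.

17.75

Firm C's profit: π = x_C(269 − 4x_C − 3x_A) − 67x_C.
∂π/∂x_C = 202 − 8x_C − 3x_A = 0 ⇒ x_C = 25.25 − 0.375x_A.
At x_A = 20: x_C = 25.25 − 0.375·20 = 17.75.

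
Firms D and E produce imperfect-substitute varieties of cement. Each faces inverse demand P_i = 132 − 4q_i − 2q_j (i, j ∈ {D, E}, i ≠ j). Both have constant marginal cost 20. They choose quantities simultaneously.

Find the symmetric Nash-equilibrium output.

Firm D's profit: π = q_D(132 − 4q_D − 2q_E) − 20q_D.
∂π/∂q_D = 112 − 8q_D − 2q_E = 0 ⇒ q_D = 14 − 0.25q_E.
The game is symmetric, so in equilibrium q_E = q_D: the reaction function gives 1.25q_D = 14, hence q_D = 11.2.

11.2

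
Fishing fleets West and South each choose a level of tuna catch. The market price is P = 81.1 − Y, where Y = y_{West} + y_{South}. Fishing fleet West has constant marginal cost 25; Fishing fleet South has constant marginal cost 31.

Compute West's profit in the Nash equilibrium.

Fishing fleet West's profit: π = y_{West}(81.1 − (y_{West} + y_{South})) − 25y_{West}.
∂π/∂y_{West} = 56.1 − 2y_{West} − y_{South} = 0, so y_{West} = 28.05 − 0.5y_{South}.
By the same steps for South: y_{South} = 25.05 − 0.5y_{West}.
Solving the two reaction functions simultaneously: (1 − (−0.5)(−0.5))y_{West} = 28.05 − 0.5·25.05, so 0.75y_{West} = 15.525 and y_{West} = 20.7.
Then y_{South} = 25.05 − 0.5·20.7 = 14.7.
Price P = 81.1 − 35.4 = 45.7.
West's profit: (45.7 − 25)·20.7 = 428.49.

428.49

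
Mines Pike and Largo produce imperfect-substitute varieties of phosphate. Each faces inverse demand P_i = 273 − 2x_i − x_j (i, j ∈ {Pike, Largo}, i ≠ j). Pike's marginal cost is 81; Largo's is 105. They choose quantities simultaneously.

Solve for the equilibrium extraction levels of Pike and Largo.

40, 32

Mine Pike's profit: π = x_{Pike}(273 − 2x_{Pike} − x_{Largo}) − 81x_{Pike}.
∂π/∂x_{Pike} = 192 − 4x_{Pike} − x_{Largo} = 0 ⇒ x_{Pike} = 48 − 0.25x_{Largo}.
Similarly x_{Largo} = 42 − 0.25x_{Pike}.
Solving the two reaction functions simultaneously: (1 − (−0.25)(−0.25))x_{Pike} = 48 − 0.25·42, so 0.9375x_{Pike} = 37.5 and x_{Pike} = 40.
Then x_{Largo} = 42 − 0.25·40 = 32.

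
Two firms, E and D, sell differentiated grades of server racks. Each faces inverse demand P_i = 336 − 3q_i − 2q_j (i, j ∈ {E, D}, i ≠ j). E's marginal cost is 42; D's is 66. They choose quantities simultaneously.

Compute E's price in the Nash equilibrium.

156.75

Firm E's profit: π = q_E(336 − 3q_E − 2q_D) − 42q_E.
∂π/∂q_E = 294 − 6q_E − 2q_D = 0 ⇒ q_E = 49 − (1/3)q_D.
Similarly q_D = 45 − (1/3)q_E.
Solving the two reaction functions simultaneously: (1 − (−1/3)(−1/3))q_E = 49 − (1/3)·45, so (8/9)q_E = 34 and q_E = 38.25.
Then q_D = 45 − (1/3)·38.25 = 32.25.
P_E = 336 − 3·38.25 − 2·32.25 = 156.75.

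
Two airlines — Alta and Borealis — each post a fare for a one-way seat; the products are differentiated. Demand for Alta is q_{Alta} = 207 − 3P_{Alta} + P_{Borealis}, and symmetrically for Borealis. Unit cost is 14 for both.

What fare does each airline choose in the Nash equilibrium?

49.8

Alta's profit: π = (P_{Alta} − 14)(207 − 3P_{Alta} + P_{Borealis}).
∂π/∂P_{Alta} = 249 − 6P_{Alta} + P_{Borealis} = 0 ⇒ P_{Alta} = 41.5 + (1/6)P_{Borealis}.
Setting P_{Alta} = P_{Borealis} in the reaction function: P_{Alta} = 41.5 + (1/6)P_{Alta}, so P_{Alta} = 41.5 / (5/6) = 49.8.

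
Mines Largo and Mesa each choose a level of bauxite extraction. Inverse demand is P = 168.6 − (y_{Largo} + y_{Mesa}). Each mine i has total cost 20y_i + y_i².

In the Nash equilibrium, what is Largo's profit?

1766.5568

Mine Largo's profit: π = y_{Largo}(168.6 − (y_{Largo} + y_{Mesa})) − 20y_{Largo} − y_{Largo}².
∂π/∂y_{Largo} = 148.6 − 4y_{Largo} − y_{Mesa} = 0, so y_{Largo} = 37.15 − 0.25y_{Mesa}.
The game is symmetric, so in equilibrium y_{Mesa} = y_{Largo}: the reaction function gives 1.25y_{Largo} = 37.15, hence y_{Largo} = 29.72.
Price P = 168.6 − 59.44 = 109.16.
Largo's profit: (109.16 − 20)·29.72 − (29.72)² = 1766.5568.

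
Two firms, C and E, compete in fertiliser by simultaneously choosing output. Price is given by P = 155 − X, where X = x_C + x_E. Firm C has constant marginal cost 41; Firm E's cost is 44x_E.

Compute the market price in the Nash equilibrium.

80

Firm C's profit: π = x_C(155 − (x_C + x_E)) − 41x_C.
∂π/∂x_C = 114 − 2x_C − x_E = 0, so x_C = 57 − 0.5x_E.
By the same steps for E: x_E = 55.5 − 0.5x_C.
Plugging x_E into C's best response: x_C = 57 − 0.5(55.5 − 0.5x_C) ⇒ 0.75x_C = 29.25, so x_C = 39.
Then x_E = 55.5 − 0.5·39 = 36.
Equilibrium price: P = 155 − 75 = 80.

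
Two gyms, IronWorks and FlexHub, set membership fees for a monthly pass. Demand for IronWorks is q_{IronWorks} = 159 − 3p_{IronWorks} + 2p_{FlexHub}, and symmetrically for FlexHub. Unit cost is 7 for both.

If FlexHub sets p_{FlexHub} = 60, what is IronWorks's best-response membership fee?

50

IronWorks's profit: π = (p_{IronWorks} − 7)(159 − 3p_{IronWorks} + 2p_{FlexHub}).
∂π/∂p_{IronWorks} = 180 − 6p_{IronWorks} + 2p_{FlexHub} = 0 ⇒ p_{IronWorks} = 30 + (1/3)p_{FlexHub}.
At p_{FlexHub} = 60: p_{IronWorks} = 30 + (1/3)·60 = 50.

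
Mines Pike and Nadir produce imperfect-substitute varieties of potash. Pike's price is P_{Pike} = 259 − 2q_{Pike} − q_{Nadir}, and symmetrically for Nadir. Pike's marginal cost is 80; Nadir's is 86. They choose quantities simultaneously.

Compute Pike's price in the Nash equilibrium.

Mine Pike's profit: π = q_{Pike}(259 − 2q_{Pike} − q_{Nadir}) − 80q_{Pike}.
∂π/∂q_{Pike} = 179 − 4q_{Pike} − q_{Nadir} = 0 ⇒ q_{Pike} = 44.75 − 0.25q_{Nadir}.
Similarly q_{Nadir} = 43.25 − 0.25q_{Pike}.
Solving the two reaction functions simultaneously: (1 − (−0.25)(−0.25))q_{Pike} = 44.75 − 0.25·43.25, so 0.9375q_{Pike} = 33.9375 and q_{Pike} = 36.2.
Then q_{Nadir} = 43.25 − 0.25·36.2 = 34.2.
P_{Pike} = 259 − 2·36.2 − 34.2 = 152.4.

152.4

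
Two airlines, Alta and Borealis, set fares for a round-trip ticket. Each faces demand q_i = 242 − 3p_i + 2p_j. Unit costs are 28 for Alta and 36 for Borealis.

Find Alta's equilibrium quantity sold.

165

Alta's profit: π = (p_{Alta} − 28)(242 − 3p_{Alta} + 2p_{Borealis}).
∂π/∂p_{Alta} = 326 − 6p_{Alta} + 2p_{Borealis} = 0 ⇒ p_{Alta} = 163/3 + (1/3)p_{Borealis}.
Similarly p_{Borealis} = 175/3 + (1/3)p_{Alta}.
Plugging p_{Borealis} into Alta's best response: p_{Alta} = 163/3 + (1/3)(175/3 + (1/3)p_{Alta}) ⇒ (8/9)p_{Alta} = 664/9, so p_{Alta} = 83.
Then p_{Borealis} = 175/3 + (1/3)·83 = 86.
q_{Alta} = 242 − 3·83 + 2·86 = 165.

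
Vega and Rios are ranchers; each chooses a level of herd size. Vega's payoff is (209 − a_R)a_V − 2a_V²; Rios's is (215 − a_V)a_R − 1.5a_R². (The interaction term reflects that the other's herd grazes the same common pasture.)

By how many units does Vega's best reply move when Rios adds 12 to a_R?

-3

Expanding Vega's payoff: 209a_V − a_Ra_V − 2a_V².
∂π/∂a_V = 209 − a_R − 4a_V = 0, so a_V = 52.25 − 0.25a_R.
The reaction-function slope is −0.25, so a 12-unit rise in a_R moves a_V by −0.25 × 12 = −3. Vega's best response falls — the actions are strategic substitutes.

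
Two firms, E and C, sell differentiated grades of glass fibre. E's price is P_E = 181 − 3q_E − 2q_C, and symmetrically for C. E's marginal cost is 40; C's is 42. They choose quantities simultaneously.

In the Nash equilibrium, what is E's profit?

945.1875

Firm E's profit: π = q_E(181 − 3q_E − 2q_C) − 40q_E.
∂π/∂q_E = 141 − 6q_E − 2q_C = 0 ⇒ q_E = 23.5 − (1/3)q_C.
Similarly q_C = 139/6 − (1/3)q_E.
Plugging q_C into E's best response: q_E = 23.5 − (1/3)(139/6 − (1/3)q_E) ⇒ (8/9)q_E = 142/9, so q_E = 17.75.
Then q_C = 139/6 − (1/3)·17.75 = 17.25.
P_E = 181 − 3·17.75 − 2·17.25 = 93.25.
Profit = (93.25 − 40)·17.75 = 945.1875.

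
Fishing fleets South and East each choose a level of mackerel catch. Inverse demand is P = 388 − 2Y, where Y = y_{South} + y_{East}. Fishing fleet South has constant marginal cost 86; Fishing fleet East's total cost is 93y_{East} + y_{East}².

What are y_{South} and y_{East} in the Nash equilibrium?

61.1, 28.8

Fishing fleet South's profit: π = y_{South}(388 − 2(y_{South} + y_{East})) − 86y_{South}.
∂π/∂y_{South} = 302 − 4y_{South} − 2y_{East} = 0, so y_{South} = 75.5 − 0.5y_{East}.
For East: ∂π/∂y_{East} = 295 − 6y_{East} − 2y_{South} = 0 ⇒ y_{East} = 295/6 − (1/3)y_{South}.
Plugging y_{East} into South's best response: y_{South} = 75.5 − 0.5(295/6 − (1/3)y_{South}) ⇒ (5/6)y_{South} = 611/12, so y_{South} = 61.1.
Then y_{East} = 295/6 − (1/3)·61.1 = 28.8.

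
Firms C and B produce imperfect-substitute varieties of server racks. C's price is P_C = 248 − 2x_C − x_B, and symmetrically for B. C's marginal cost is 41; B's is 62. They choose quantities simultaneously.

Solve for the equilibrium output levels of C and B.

42.8, 35.8

Firm C's profit: π = x_C(248 − 2x_C − x_B) − 41x_C.
∂π/∂x_C = 207 − 4x_C − x_B = 0 ⇒ x_C = 51.75 − 0.25x_B.
Similarly x_B = 46.5 − 0.25x_C.
Substituting the second reaction function into the first: x_C = 51.75 − 0.25(46.5 − 0.25x_C), which gives 0.9375x_C = 40.125 ⇒ x_C = 42.8.
Then x_B = 46.5 − 0.25·42.8 = 35.8.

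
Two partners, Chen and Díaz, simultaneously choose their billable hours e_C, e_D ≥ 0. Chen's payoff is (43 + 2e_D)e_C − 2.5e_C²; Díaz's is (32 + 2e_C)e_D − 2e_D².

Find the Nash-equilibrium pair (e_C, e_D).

14.75, 15.375

Expanding Chen's payoff: 43e_C + 2e_De_C − 2.5e_C².
∂π/∂e_C = 43 + 2e_D − 5e_C = 0, so e_C = 8.6 + 0.4e_D.
Likewise for Díaz: e_D = 8 + 0.5e_C.
Solving the two reaction functions simultaneously: (1 − (0.4)(0.5))e_C = 8.6 + 0.4·8, so 0.8e_C = 11.8 and e_C = 14.75.
Then e_D = 8 + 0.5·14.75 = 15.375.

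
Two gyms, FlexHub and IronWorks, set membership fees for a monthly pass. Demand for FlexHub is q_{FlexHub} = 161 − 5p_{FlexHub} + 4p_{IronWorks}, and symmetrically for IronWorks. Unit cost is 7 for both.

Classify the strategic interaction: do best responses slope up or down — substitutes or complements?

FlexHub's profit: π = (p_{FlexHub} − 7)(161 − 5p_{FlexHub} + 4p_{IronWorks}).
∂π/∂p_{FlexHub} = 196 − 10p_{FlexHub} + 4p_{IronWorks} = 0 ⇒ p_{FlexHub} = 19.6 + 0.4p_{IronWorks}.
The best-response slope dp_{FlexHub}/dp_{IronWorks} = 0.4 > 0: the reaction function is upward-sloping, so the choices are strategic complements.

strategic complements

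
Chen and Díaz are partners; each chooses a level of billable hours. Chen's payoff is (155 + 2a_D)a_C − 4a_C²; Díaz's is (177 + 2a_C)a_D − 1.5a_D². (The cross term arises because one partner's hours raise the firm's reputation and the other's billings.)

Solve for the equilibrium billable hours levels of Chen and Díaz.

Expanding Chen's payoff: 155a_C + 2a_Da_C − 4a_C².
∂π/∂a_C = 155 + 2a_D − 8a_C = 0, so a_C = 19.375 + 0.25a_D.
Likewise for Díaz: a_D = 59 + (2/3)a_C.
Substituting the second reaction function into the first: a_C = 19.375 + 0.25(59 + (2/3)a_C), which gives (5/6)a_C = 34.125 ⇒ a_C = 40.95.
Then a_D = 59 + (2/3)·40.95 = 86.3.

40.95, 86.3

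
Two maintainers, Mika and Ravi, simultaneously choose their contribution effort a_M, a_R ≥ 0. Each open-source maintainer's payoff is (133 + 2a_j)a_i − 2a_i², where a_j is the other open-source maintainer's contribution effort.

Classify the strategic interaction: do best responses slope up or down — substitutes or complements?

strategic complements

Mika's payoff is (133 + 2a_R)a_M − 2a_M².
∂π/∂a_M = 133 + 2a_R − 4a_M = 0, so a_M = 33.25 + 0.5a_R.
The best-response slope da_M/da_R = 0.5 > 0: the reaction function is upward-sloping, so the choices are strategic complements.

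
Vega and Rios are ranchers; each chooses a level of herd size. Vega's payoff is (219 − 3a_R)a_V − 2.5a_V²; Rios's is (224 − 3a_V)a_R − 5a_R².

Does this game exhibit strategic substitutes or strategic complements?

strategic substitutes

Expanding Vega's payoff: 219a_V − 3a_Ra_V − 2.5a_V².
∂π/∂a_V = 219 − 3a_R − 5a_V = 0, so a_V = 43.8 − 0.6a_R.
The best-response slope da_V/da_R = −0.6 < 0: the reaction function is downward-sloping, so the choices are strategic substitutes.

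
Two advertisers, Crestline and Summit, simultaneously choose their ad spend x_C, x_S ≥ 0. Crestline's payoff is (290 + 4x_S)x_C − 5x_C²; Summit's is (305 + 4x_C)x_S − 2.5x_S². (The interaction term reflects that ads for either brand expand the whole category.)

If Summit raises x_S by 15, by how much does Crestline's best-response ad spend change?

6

Expanding Crestline's payoff: 290x_C + 4x_Sx_C − 5x_C².
∂π/∂x_C = 290 + 4x_S − 10x_C = 0, so x_C = 29 + 0.4x_S.
The reaction-function slope is 0.4, so a 15-unit rise in x_S moves x_C by 0.4 × 15 = 6. Crestline's best response rises — the actions are strategic complements.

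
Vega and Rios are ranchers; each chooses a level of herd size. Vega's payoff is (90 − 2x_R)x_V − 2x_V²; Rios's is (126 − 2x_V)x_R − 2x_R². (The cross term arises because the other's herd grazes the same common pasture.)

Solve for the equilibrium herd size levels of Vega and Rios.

Expanding Vega's payoff: 90x_V − 2x_Rx_V − 2x_V².
∂π/∂x_V = 90 − 2x_R − 4x_V = 0, so x_V = 22.5 − 0.5x_R.
Likewise for Rios: x_R = 31.5 − 0.5x_V.
Solving the two reaction functions simultaneously: (1 − (−0.5)(−0.5))x_V = 22.5 − 0.5·31.5, so 0.75x_V = 6.75 and x_V = 9.
Then x_R = 31.5 − 0.5·9 = 27.

9, 27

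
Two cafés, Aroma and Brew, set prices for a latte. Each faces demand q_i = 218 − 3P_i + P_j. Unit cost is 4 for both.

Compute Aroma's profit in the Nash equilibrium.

Aroma's profit: π = (P_{Aroma} − 4)(218 − 3P_{Aroma} + P_{Brew}).
∂π/∂P_{Aroma} = 230 − 6P_{Aroma} + P_{Brew} = 0 ⇒ P_{Aroma} = 115/3 + (1/6)P_{Brew}.
By symmetry P_{Brew} = P_{Aroma}; substituting into the reaction function, (5/6)P_{Aroma} = 115/3 and P_{Aroma} = 46.
q_{Aroma} = 218 − 3·46 + 46 = 126.
Profit = (46 − 4)·126 = 5292.

5292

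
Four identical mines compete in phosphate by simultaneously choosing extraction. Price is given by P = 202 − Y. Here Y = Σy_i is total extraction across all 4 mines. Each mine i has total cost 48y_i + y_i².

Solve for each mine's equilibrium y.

22

A representative mine's profit is π_i = y_i(202 − Y) − 48y_i − y_i², with Y = y_i + Σ_{j≠i} y_j.
First-order condition: 154 − 4y_i − Σ_{j≠i} y_j = 0.
With identical mines, set every y_j = y: then 154 − 4y − 3y = 0, i.e. y = 154/7 = 22.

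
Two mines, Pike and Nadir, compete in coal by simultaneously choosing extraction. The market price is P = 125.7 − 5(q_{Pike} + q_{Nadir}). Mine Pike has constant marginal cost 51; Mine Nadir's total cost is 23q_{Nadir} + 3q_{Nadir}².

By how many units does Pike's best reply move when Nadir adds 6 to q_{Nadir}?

-3

Mine Pike's profit: π = q_{Pike}(125.7 − 5(q_{Pike} + q_{Nadir})) − 51q_{Pike}.
∂π/∂q_{Pike} = 74.7 − 10q_{Pike} − 5q_{Nadir} = 0, so q_{Pike} = 7.47 − 0.5q_{Nadir}.
The reaction-function slope is −0.5, so a 6-unit rise in q_{Nadir} moves q_{Pike} by −0.5 × 6 = −3. Pike's best response falls — the actions are strategic substitutes.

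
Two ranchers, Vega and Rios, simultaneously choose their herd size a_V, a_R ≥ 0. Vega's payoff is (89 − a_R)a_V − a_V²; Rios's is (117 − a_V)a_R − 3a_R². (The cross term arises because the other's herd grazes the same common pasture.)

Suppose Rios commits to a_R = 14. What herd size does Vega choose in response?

37.5

Expanding Vega's payoff: 89a_V − a_Ra_V − a_V².
∂π/∂a_V = 89 − a_R − 2a_V = 0, so a_V = 44.5 − 0.5a_R.
At a_R = 14: a_V = 44.5 − 0.5·14 = 37.5.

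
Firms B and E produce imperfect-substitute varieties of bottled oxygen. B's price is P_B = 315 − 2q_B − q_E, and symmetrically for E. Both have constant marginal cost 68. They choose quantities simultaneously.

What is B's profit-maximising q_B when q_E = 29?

Firm B's profit: π = q_B(315 − 2q_B − q_E) − 68q_B.
∂π/∂q_B = 247 − 4q_B − q_E = 0 ⇒ q_B = 61.75 − 0.25q_E.
At q_E = 29: q_B = 61.75 − 0.25·29 = 54.5.

54.5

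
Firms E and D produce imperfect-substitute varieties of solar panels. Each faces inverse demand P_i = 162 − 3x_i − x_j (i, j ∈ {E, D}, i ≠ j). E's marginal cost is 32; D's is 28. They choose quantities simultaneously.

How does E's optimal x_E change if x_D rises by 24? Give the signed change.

-4

Firm E's profit: π = x_E(162 − 3x_E − x_D) − 32x_E.
∂π/∂x_E = 130 − 6x_E − x_D = 0 ⇒ x_E = 65/3 − (1/6)x_D.
The reaction-function slope is −1/6, so a 24-unit rise in x_D moves x_E by −1/6 × 24 = −4. E's best response falls — the actions are strategic substitutes.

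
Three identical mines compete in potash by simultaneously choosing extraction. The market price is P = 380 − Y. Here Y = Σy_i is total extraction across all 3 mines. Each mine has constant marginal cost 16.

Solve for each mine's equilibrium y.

A representative mine's profit is π_i = y_i(380 − Y) − 16y_i, with Y = y_i + Σ_{j≠i} y_j.
First-order condition: 364 − 2y_i − Σ_{j≠i} y_j = 0.
Imposing symmetry (y_j = y for all j) turns Σ_{j≠i} y_j into 2y, so 364 = 4y and y = 91.

91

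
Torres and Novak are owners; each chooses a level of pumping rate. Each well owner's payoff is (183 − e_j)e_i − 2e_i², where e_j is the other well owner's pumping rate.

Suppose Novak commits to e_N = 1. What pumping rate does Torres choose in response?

45.5

Torres's payoff is (183 − e_N)e_T − 2e_T².
∂π/∂e_T = 183 − e_N − 4e_T = 0, so e_T = 45.75 − 0.25e_N.
At e_N = 1: e_T = 45.75 − 0.25·1 = 45.5.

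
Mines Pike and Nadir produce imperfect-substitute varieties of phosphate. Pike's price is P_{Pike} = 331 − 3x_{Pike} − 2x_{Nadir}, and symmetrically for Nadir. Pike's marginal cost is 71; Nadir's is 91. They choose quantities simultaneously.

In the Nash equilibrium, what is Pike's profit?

3417.1875

Mine Pike's profit: π = x_{Pike}(331 − 3x_{Pike} − 2x_{Nadir}) − 71x_{Pike}.
∂π/∂x_{Pike} = 260 − 6x_{Pike} − 2x_{Nadir} = 0 ⇒ x_{Pike} = 130/3 − (1/3)x_{Nadir}.
Similarly x_{Nadir} = 40 − (1/3)x_{Pike}.
Plugging x_{Nadir} into Pike's best response: x_{Pike} = 130/3 − (1/3)(40 − (1/3)x_{Pike}) ⇒ (8/9)x_{Pike} = 30, so x_{Pike} = 33.75.
Then x_{Nadir} = 40 − (1/3)·33.75 = 28.75.
P_{Pike} = 331 − 3·33.75 − 2·28.75 = 172.25.
Profit = (172.25 − 71)·33.75 = 3417.1875.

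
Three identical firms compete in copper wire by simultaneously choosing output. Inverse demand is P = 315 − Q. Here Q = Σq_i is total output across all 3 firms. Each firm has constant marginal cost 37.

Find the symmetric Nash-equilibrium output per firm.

69.5

A representative firm's profit is π_i = q_i(315 − Q) − 37q_i, with Q = q_i + Σ_{j≠i} q_j.
First-order condition: 278 − 2q_i − Σ_{j≠i} q_j = 0.
In a symmetric equilibrium every firm chooses the same q, so Σ_{j≠i} q_j = 2q. The condition becomes 278 − 4q = 0, giving q = 278/4 = 69.5.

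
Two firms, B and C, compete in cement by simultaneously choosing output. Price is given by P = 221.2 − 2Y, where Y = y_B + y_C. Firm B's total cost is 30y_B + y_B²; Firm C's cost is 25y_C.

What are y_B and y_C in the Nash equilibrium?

18.62, 39.74

Firm B's profit: π = y_B(221.2 − 2(y_B + y_C)) − 30y_B − y_B².
∂π/∂y_B = 191.2 − 6y_B − 2y_C = 0, so y_B = 478/15 − (1/3)y_C.
For C: ∂π/∂y_C = 196.2 − 4y_C − 2y_B = 0 ⇒ y_C = 49.05 − 0.5y_B.
Substituting the second reaction function into the first: y_B = 478/15 − (1/3)(49.05 − 0.5y_B), which gives (5/6)y_B = 931/60 ⇒ y_B = 18.62.
Then y_C = 49.05 − 0.5·18.62 = 39.74.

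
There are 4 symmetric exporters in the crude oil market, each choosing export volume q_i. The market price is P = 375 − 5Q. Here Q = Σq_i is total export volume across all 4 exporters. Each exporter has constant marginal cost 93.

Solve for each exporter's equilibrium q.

A representative exporter's profit is π_i = q_i(375 − 5Q) − 93q_i, with Q = q_i + Σ_{j≠i} q_j.
First-order condition: 282 − 10q_i − 5Σ_{j≠i} q_j = 0.
With identical exporters, set every q_j = q: then 282 − 10q − 15q = 0, i.e. q = 282/25 = 11.28.

11.28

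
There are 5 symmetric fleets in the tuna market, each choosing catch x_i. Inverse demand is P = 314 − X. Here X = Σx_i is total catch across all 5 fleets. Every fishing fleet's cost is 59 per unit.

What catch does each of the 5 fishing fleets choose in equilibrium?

A representative fishing fleet's profit is π_i = x_i(314 − X) − 59x_i, with X = x_i + Σ_{j≠i} x_j.
First-order condition: 255 − 2x_i − Σ_{j≠i} x_j = 0.
With identical fishing fleets, set every x_j = x: then 255 − 2x − 4x = 0, i.e. x = 255/6 = 42.5.

42.5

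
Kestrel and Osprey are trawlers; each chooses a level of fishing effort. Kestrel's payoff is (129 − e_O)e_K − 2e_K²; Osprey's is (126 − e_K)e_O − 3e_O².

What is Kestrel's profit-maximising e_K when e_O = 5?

31

Expanding Kestrel's payoff: 129e_K − e_Oe_K − 2e_K².
∂π/∂e_K = 129 − e_O − 4e_K = 0, so e_K = 32.25 − 0.25e_O.
At e_O = 5: e_K = 32.25 − 0.25·5 = 31.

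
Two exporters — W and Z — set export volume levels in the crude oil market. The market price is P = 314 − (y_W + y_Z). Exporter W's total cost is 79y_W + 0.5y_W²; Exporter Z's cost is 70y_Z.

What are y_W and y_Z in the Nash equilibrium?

Exporter W's profit: π = y_W(314 − (y_W + y_Z)) − 79y_W − 0.5y_W².
∂π/∂y_W = 235 − 3y_W − y_Z = 0, so y_W = 235/3 − (1/3)y_Z.
For Z: ∂π/∂y_Z = 244 − 2y_Z − y_W = 0 ⇒ y_Z = 122 − 0.5y_W.
Plugging y_Z into W's best response: y_W = 235/3 − (1/3)(122 − 0.5y_W) ⇒ (5/6)y_W = 113/3, so y_W = 45.2.
Then y_Z = 122 − 0.5·45.2 = 99.4.

45.2, 99.4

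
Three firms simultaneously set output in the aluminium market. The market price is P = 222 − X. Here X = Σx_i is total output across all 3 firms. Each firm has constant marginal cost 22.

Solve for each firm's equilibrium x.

A representative firm's profit is π_i = x_i(222 − X) − 22x_i, with X = x_i + Σ_{j≠i} x_j.
First-order condition: 200 − 2x_i − Σ_{j≠i} x_j = 0.
With identical firms, set every x_j = x: then 200 − 2x − 2x = 0, i.e. x = 200/4 = 50.

50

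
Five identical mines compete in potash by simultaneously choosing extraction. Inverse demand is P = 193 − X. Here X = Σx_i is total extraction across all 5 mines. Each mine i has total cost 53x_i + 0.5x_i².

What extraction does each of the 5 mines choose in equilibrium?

A representative mine's profit is π_i = x_i(193 − X) − 53x_i − 0.5x_i², with X = x_i + Σ_{j≠i} x_j.
First-order condition: 140 − 3x_i − Σ_{j≠i} x_j = 0.
With identical mines, set every x_j = x: then 140 − 3x − 4x = 0, i.e. x = 140/7 = 20.

20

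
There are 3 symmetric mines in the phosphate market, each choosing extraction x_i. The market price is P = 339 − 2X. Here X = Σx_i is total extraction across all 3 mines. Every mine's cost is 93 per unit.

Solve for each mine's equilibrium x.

A representative mine's profit is π_i = x_i(339 − 2X) − 93x_i, with X = x_i + Σ_{j≠i} x_j.
First-order condition: 246 − 4x_i − 2Σ_{j≠i} x_j = 0.
In a symmetric equilibrium every mine chooses the same x, so Σ_{j≠i} x_j = 2x. The condition becomes 246 − 8x = 0, giving x = 246/8 = 30.75.

30.75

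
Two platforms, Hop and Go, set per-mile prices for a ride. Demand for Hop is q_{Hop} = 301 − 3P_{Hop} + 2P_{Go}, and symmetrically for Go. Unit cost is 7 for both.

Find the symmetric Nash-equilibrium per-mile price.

80.5

Hop's profit: π = (P_{Hop} − 7)(301 − 3P_{Hop} + 2P_{Go}).
∂π/∂P_{Hop} = 322 − 6P_{Hop} + 2P_{Go} = 0 ⇒ P_{Hop} = 161/3 + (1/3)P_{Go}.
By symmetry P_{Go} = P_{Hop}; substituting into the reaction function, (2/3)P_{Hop} = 161/3 and P_{Hop} = 80.5.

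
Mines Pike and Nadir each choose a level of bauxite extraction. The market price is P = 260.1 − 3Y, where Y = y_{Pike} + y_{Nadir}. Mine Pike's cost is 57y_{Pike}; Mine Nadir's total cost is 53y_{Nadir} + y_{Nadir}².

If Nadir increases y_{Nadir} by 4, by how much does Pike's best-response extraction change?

-2

Mine Pike's profit: π = y_{Pike}(260.1 − 3(y_{Pike} + y_{Nadir})) − 57y_{Pike}.
∂π/∂y_{Pike} = 203.1 − 6y_{Pike} − 3y_{Nadir} = 0, so y_{Pike} = 33.85 − 0.5y_{Nadir}.
The reaction-function slope is −0.5, so a 4-unit rise in y_{Nadir} moves y_{Pike} by −0.5 × 4 = −2. Pike's best response falls — the actions are strategic substitutes.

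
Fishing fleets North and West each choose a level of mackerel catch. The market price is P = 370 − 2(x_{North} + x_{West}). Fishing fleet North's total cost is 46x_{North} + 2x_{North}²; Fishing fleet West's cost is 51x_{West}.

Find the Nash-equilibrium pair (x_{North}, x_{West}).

23.5, 68

Fishing fleet North's profit: π = x_{North}(370 − 2(x_{North} + x_{West})) − 46x_{North} − 2x_{North}².
∂π/∂x_{North} = 324 − 8x_{North} − 2x_{West} = 0, so x_{North} = 40.5 − 0.25x_{West}.
For West: ∂π/∂x_{West} = 319 − 4x_{West} − 2x_{North} = 0 ⇒ x_{West} = 79.75 − 0.5x_{North}.
Solving the two reaction functions simultaneously: (1 − (−0.25)(−0.5))x_{North} = 40.5 − 0.25·79.75, so 0.875x_{North} = 20.5625 and x_{North} = 23.5.
Then x_{West} = 79.75 − 0.5·23.5 = 68.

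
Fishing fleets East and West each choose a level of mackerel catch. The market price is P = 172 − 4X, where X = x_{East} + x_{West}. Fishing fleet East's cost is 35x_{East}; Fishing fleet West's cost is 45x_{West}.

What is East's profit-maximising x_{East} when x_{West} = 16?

9.125

Fishing fleet East's profit: π = x_{East}(172 − 4(x_{East} + x_{West})) − 35x_{East}.
∂π/∂x_{East} = 137 − 8x_{East} − 4x_{West} = 0, so x_{East} = 17.125 − 0.5x_{West}.
At x_{West} = 16: x_{East} = 17.125 − 0.5·16 = 9.125.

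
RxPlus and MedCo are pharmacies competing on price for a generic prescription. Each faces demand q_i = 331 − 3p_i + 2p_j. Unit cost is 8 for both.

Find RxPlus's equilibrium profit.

RxPlus's profit: π = (p_{RxPlus} − 8)(331 − 3p_{RxPlus} + 2p_{MedCo}).
∂π/∂p_{RxPlus} = 355 − 6p_{RxPlus} + 2p_{MedCo} = 0 ⇒ p_{RxPlus} = 355/6 + (1/3)p_{MedCo}.
Setting p_{RxPlus} = p_{MedCo} in the reaction function: p_{RxPlus} = 355/6 + (1/3)p_{RxPlus}, so p_{RxPlus} = (355/6) / (2/3) = 88.75.
q_{RxPlus} = 331 − 3·88.75 + 2·88.75 = 242.25.
Profit = (88.75 − 8)·242.25 = 19561.6875.

19561.6875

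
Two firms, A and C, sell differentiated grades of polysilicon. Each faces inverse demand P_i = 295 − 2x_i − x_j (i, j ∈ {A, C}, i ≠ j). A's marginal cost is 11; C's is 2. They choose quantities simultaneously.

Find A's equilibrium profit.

6316.88

Firm A's profit: π = x_A(295 − 2x_A − x_C) − 11x_A.
∂π/∂x_A = 284 − 4x_A − x_C = 0 ⇒ x_A = 71 − 0.25x_C.
Similarly x_C = 73.25 − 0.25x_A.
Plugging x_C into A's best response: x_A = 71 − 0.25(73.25 − 0.25x_A) ⇒ 0.9375x_A = 52.6875, so x_A = 56.2.
Then x_C = 73.25 − 0.25·56.2 = 59.2.
P_A = 295 − 2·56.2 − 59.2 = 123.4.
Profit = (123.4 − 11)·56.2 = 6316.88.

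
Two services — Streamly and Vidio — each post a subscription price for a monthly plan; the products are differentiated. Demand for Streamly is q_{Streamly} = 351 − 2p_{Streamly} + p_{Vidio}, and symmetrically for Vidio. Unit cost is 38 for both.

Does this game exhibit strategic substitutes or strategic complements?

Streamly's profit: π = (p_{Streamly} − 38)(351 − 2p_{Streamly} + p_{Vidio}).
∂π/∂p_{Streamly} = 427 − 4p_{Streamly} + p_{Vidio} = 0 ⇒ p_{Streamly} = 106.75 + 0.25p_{Vidio}.
The best-response slope dp_{Streamly}/dp_{Vidio} = 0.25 > 0: the reaction function is upward-sloping, so the choices are strategic complements.

strategic complements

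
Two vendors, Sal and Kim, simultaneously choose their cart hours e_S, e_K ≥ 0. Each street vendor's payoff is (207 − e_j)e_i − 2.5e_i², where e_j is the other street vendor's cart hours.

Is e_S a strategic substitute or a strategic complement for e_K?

strategic substitutes

Sal's payoff is (207 − e_K)e_S − 2.5e_S².
∂π/∂e_S = 207 − e_K − 5e_S = 0, so e_S = 41.4 − 0.2e_K.
The best-response slope de_S/de_K = −0.2 < 0: the reaction function is downward-sloping, so the choices are strategic substitutes.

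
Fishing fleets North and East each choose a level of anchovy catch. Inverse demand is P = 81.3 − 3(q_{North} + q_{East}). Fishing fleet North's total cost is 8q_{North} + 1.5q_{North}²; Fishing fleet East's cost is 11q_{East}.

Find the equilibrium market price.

38.52

Fishing fleet North's profit: π = q_{North}(81.3 − 3(q_{North} + q_{East})) − 8q_{North} − 1.5q_{North}².
∂π/∂q_{North} = 73.3 − 9q_{North} − 3q_{East} = 0, so q_{North} = 733/90 − (1/3)q_{East}.
For East: ∂π/∂q_{East} = 70.3 − 6q_{East} − 3q_{North} = 0 ⇒ q_{East} = 703/60 − 0.5q_{North}.
Substituting the second reaction function into the first: q_{North} = 733/90 − (1/3)(703/60 − 0.5q_{North}), which gives (5/6)q_{North} = 763/180 ⇒ q_{North} = 763/150.
Then q_{East} = 703/60 − 0.5·(763/150) = 688/75.
Equilibrium price: P = 81.3 − 3·14.26 = 38.52.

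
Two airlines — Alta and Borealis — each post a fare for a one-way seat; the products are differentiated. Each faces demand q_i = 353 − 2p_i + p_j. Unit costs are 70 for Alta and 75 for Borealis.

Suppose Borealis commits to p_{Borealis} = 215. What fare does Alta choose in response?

Alta's profit: π = (p_{Alta} − 70)(353 − 2p_{Alta} + p_{Borealis}).
∂π/∂p_{Alta} = 493 − 4p_{Alta} + p_{Borealis} = 0 ⇒ p_{Alta} = 123.25 + 0.25p_{Borealis}.
At p_{Borealis} = 215: p_{Alta} = 123.25 + 0.25·215 = 177.

177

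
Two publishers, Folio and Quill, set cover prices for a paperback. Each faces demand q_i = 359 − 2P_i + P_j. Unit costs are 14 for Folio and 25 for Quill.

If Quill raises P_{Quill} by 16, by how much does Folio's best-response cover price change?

Folio's profit: π = (P_{Folio} − 14)(359 − 2P_{Folio} + P_{Quill}).
∂π/∂P_{Folio} = 387 − 4P_{Folio} + P_{Quill} = 0 ⇒ P_{Folio} = 96.75 + 0.25P_{Quill}.
The reaction-function slope is 0.25, so a 16-unit rise in P_{Quill} moves P_{Folio} by 0.25 × 16 = 4. Folio's best response rises — the actions are strategic complements.

4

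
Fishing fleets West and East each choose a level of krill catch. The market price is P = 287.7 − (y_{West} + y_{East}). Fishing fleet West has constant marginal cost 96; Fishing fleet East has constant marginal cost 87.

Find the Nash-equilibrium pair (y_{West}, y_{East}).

Fishing fleet West's profit: π = y_{West}(287.7 − (y_{West} + y_{East})) − 96y_{West}.
∂π/∂y_{West} = 191.7 − 2y_{West} − y_{East} = 0, so y_{West} = 95.85 − 0.5y_{East}.
By the same steps for East: y_{East} = 100.35 − 0.5y_{West}.
Substituting the second reaction function into the first: y_{West} = 95.85 − 0.5(100.35 − 0.5y_{West}), which gives 0.75y_{West} = 45.675 ⇒ y_{West} = 60.9.
Then y_{East} = 100.35 − 0.5·60.9 = 69.9.

60.9, 69.9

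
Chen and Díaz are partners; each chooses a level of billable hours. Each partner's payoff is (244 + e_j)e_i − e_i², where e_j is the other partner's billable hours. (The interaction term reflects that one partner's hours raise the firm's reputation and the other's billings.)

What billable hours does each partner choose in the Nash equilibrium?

Chen's payoff is (244 + e_D)e_C − e_C².
∂π/∂e_C = 244 + e_D − 2e_C = 0, so e_C = 122 + 0.5e_D.
Setting e_C = e_D in the reaction function: e_C = 122 + 0.5e_C, so e_C = 122 / 0.5 = 244.

244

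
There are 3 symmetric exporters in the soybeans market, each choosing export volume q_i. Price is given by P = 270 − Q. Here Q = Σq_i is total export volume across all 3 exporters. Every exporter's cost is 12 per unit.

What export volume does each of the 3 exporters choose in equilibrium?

A representative exporter's profit is π_i = q_i(270 − Q) − 12q_i, with Q = q_i + Σ_{j≠i} q_j.
First-order condition: 258 − 2q_i − Σ_{j≠i} q_j = 0.
In a symmetric equilibrium every exporter chooses the same q, so Σ_{j≠i} q_j = 2q. The condition becomes 258 − 4q = 0, giving q = 258/4 = 64.5.

64.5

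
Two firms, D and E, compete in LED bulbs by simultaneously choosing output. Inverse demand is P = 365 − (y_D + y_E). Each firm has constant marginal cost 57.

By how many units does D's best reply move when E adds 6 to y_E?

-3

Firm D's profit: π = y_D(365 − (y_D + y_E)) − 57y_D.
∂π/∂y_D = 308 − 2y_D − y_E = 0, so y_D = 154 − 0.5y_E.
The reaction-function slope is −0.5, so a 6-unit rise in y_E moves y_D by −0.5 × 6 = −3. D's best response falls — the actions are strategic substitutes.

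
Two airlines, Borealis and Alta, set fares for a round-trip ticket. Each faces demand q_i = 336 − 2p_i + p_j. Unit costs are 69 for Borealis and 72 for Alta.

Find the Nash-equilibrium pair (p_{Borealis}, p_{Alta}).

158.4, 159.6

Borealis's profit: π = (p_{Borealis} − 69)(336 − 2p_{Borealis} + p_{Alta}).
∂π/∂p_{Borealis} = 474 − 4p_{Borealis} + p_{Alta} = 0 ⇒ p_{Borealis} = 118.5 + 0.25p_{Alta}.
Similarly p_{Alta} = 120 + 0.25p_{Borealis}.
Solving the two reaction functions simultaneously: (1 − (0.25)(0.25))p_{Borealis} = 118.5 + 0.25·120, so 0.9375p_{Borealis} = 148.5 and p_{Borealis} = 158.4.
Then p_{Alta} = 120 + 0.25·158.4 = 159.6.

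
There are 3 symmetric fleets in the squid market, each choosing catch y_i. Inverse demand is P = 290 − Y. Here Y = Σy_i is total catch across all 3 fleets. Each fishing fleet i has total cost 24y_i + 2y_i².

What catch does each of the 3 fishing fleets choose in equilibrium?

33.25

A representative fishing fleet's profit is π_i = y_i(290 − Y) − 24y_i − 2y_i², with Y = y_i + Σ_{j≠i} y_j.
First-order condition: 266 − 6y_i − Σ_{j≠i} y_j = 0.
In a symmetric equilibrium every fishing fleet chooses the same y, so Σ_{j≠i} y_j = 2y. The condition becomes 266 − 8y = 0, giving y = 266/8 = 33.25.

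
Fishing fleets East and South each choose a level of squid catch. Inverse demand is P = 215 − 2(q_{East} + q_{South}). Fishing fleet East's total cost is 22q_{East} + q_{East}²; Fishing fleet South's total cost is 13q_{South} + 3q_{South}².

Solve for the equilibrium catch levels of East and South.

Fishing fleet East's profit: π = q_{East}(215 − 2(q_{East} + q_{South})) − 22q_{East} − q_{East}².
∂π/∂q_{East} = 193 − 6q_{East} − 2q_{South} = 0, so q_{East} = 193/6 − (1/3)q_{South}.
For South: ∂π/∂q_{South} = 202 − 10q_{South} − 2q_{East} = 0 ⇒ q_{South} = 20.2 − 0.2q_{East}.
Substituting the second reaction function into the first: q_{East} = 193/6 − (1/3)(20.2 − 0.2q_{East}), which gives (14/15)q_{East} = 763/30 ⇒ q_{East} = 27.25.
Then q_{South} = 20.2 − 0.2·27.25 = 14.75.

27.25, 14.75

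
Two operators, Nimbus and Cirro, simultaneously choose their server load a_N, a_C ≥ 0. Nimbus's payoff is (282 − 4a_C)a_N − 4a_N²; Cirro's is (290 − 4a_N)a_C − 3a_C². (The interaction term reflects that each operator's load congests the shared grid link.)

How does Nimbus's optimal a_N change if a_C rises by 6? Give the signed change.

-3

Expanding Nimbus's payoff: 282a_N − 4a_Ca_N − 4a_N².
∂π/∂a_N = 282 − 4a_C − 8a_N = 0, so a_N = 35.25 − 0.5a_C.
The reaction-function slope is −0.5, so a 6-unit rise in a_C moves a_N by −0.5 × 6 = −3. Nimbus's best response falls — the actions are strategic substitutes.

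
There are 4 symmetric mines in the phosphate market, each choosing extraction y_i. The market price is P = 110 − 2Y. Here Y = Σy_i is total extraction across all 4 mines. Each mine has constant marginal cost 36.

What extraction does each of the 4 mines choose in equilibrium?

A representative mine's profit is π_i = y_i(110 − 2Y) − 36y_i, with Y = y_i + Σ_{j≠i} y_j.
First-order condition: 74 − 4y_i − 2Σ_{j≠i} y_j = 0.
In a symmetric equilibrium every mine chooses the same y, so Σ_{j≠i} y_j = 3y. The condition becomes 74 − 10y = 0, giving y = 74/10 = 7.4.

7.4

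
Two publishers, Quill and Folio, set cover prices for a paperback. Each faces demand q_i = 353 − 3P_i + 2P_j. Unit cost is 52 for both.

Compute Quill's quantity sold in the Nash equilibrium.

225.75

Quill's profit: π = (P_{Quill} − 52)(353 − 3P_{Quill} + 2P_{Folio}).
∂π/∂P_{Quill} = 509 − 6P_{Quill} + 2P_{Folio} = 0 ⇒ P_{Quill} = 509/6 + (1/3)P_{Folio}.
Setting P_{Quill} = P_{Folio} in the reaction function: P_{Quill} = 509/6 + (1/3)P_{Quill}, so P_{Quill} = (509/6) / (2/3) = 127.25.
q_{Quill} = 353 − 3·127.25 + 2·127.25 = 225.75.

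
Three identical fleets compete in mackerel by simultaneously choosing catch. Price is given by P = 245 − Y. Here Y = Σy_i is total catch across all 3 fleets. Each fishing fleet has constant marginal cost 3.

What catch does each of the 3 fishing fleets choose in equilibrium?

A representative fishing fleet's profit is π_i = y_i(245 − Y) − 3y_i, with Y = y_i + Σ_{j≠i} y_j.
First-order condition: 242 − 2y_i − Σ_{j≠i} y_j = 0.
In a symmetric equilibrium every fishing fleet chooses the same y, so Σ_{j≠i} y_j = 2y. The condition becomes 242 − 4y = 0, giving y = 242/4 = 60.5.

60.5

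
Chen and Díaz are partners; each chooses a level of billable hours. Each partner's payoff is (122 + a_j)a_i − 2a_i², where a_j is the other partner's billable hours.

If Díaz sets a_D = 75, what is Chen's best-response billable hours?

49.25

Chen's payoff is (122 + a_D)a_C − 2a_C².
∂π/∂a_C = 122 + a_D − 4a_C = 0, so a_C = 30.5 + 0.25a_D.
At a_D = 75: a_C = 30.5 + 0.25·75 = 49.25.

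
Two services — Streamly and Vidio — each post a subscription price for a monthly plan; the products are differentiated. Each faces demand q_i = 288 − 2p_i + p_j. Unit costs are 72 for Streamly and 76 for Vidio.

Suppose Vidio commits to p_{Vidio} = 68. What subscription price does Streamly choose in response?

Streamly's profit: π = (p_{Streamly} − 72)(288 − 2p_{Streamly} + p_{Vidio}).
∂π/∂p_{Streamly} = 432 − 4p_{Streamly} + p_{Vidio} = 0 ⇒ p_{Streamly} = 108 + 0.25p_{Vidio}.
At p_{Vidio} = 68: p_{Streamly} = 108 + 0.25·68 = 125.

125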